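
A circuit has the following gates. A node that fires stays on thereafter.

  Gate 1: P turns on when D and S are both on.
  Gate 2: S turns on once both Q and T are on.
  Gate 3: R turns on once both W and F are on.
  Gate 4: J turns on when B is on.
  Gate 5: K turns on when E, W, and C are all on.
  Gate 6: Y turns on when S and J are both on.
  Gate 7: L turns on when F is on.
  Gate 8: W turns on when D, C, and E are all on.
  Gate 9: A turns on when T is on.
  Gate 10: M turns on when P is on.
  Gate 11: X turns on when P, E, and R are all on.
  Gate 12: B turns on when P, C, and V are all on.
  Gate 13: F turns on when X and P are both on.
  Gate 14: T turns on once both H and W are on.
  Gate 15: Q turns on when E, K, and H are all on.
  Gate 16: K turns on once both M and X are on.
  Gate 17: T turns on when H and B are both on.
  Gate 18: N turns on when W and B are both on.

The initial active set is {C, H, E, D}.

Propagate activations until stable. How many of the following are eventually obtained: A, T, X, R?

2

D, C, and E are on, so W turns on (Gate 8).
H and W are on, so T turns on (Gate 14).
T is on, so A turns on (Gate 9).
A: reached.
T: reached.
X would need P, E, and R (Gate 11), but R never turns on.
R would need W and F (Gate 3), but F never turns on.
Reached: A and T — 2 of the 4.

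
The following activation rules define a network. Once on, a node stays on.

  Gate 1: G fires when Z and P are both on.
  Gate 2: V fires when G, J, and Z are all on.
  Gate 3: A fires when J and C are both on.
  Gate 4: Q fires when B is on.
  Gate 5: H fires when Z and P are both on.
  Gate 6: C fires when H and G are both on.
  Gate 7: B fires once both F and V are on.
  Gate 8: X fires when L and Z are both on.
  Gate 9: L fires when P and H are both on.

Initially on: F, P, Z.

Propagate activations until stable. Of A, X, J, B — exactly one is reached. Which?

X

Gate 5: Z and P on → H on.
Gate 9: P and H on → L on.
Gate 8: L and Z on → X on.
No rule produces J, and it is not given. B would need F and V (Gate 7), but V never turns on. A would need J and C (Gate 3), but J never turns on.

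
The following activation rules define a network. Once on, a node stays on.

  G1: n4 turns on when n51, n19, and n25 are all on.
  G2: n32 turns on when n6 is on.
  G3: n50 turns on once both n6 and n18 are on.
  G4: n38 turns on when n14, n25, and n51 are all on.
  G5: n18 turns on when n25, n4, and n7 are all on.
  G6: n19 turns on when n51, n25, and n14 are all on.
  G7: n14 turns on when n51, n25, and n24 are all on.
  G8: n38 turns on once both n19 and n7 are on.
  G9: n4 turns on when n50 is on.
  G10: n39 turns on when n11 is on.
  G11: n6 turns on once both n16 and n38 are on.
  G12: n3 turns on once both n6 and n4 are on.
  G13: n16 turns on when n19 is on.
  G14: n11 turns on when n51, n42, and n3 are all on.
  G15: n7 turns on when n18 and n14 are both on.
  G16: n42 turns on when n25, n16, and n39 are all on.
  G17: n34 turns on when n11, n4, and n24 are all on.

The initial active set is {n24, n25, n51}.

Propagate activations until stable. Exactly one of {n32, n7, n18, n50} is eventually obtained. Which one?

n32

n51, n25, and n24 are on, so n14 turns on (G7).
G4: n14, n25, and n51 on → n38 on.
G6: n51, n25, and n14 on → n19 on.
n19 is on, so n16 turns on (G13).
G11: n16 and n38 on → n6 on.
n6 is on, so n32 turns on (G2).
n18 would need n25, n4, and n7 (G5), but n7 never turns on. n50 would need n6 and n18 (G3), but n18 never turns on. n7 would need n18 and n14 (G15), but n18 never turns on.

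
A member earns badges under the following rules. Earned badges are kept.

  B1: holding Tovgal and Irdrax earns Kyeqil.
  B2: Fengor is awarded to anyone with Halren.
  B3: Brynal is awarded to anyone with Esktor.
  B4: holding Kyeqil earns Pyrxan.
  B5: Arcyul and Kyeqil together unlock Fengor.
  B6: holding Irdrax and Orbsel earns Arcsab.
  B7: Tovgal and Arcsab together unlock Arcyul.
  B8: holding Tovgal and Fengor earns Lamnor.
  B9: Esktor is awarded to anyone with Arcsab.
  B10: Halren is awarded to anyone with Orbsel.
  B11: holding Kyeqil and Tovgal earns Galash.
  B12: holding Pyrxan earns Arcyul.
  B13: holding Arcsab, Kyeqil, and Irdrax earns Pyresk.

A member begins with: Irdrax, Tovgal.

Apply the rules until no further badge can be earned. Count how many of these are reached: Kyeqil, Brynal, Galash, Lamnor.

3

With Tovgal and Irdrax, Kyeqil is earned (B1).
With Kyeqil and Tovgal, Galash is earned (B11).
With Kyeqil, Pyrxan is earned (B4).
With Pyrxan, Arcyul is earned (B12).
With Arcyul and Kyeqil, Fengor is earned (B5).
With Tovgal and Fengor, Lamnor is earned (B8).
Kyeqil: reached.
Brynal would need Esktor (B3), but Esktor is never earned.
Galash: reached.
Lamnor: reached.
Reached: Kyeqil, Galash, and Lamnor — 3 of the 4.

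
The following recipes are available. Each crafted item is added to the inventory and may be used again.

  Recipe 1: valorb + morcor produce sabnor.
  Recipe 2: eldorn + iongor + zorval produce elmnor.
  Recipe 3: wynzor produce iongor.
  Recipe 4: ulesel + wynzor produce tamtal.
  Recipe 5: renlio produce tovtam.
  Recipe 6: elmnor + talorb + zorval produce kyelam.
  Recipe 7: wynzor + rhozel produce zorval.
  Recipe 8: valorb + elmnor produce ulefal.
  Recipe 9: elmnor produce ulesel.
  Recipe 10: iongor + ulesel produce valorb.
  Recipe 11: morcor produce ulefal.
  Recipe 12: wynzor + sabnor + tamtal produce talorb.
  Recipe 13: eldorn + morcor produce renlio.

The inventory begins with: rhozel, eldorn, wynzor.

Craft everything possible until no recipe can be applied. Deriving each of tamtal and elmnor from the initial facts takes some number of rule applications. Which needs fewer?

elmnor

elmnor: Using Recipe 3, wynzor makes iongor. Using Recipe 7, wynzor and rhozel make zorval. eldorn + iongor + zorval → elmnor (Recipe 2). [3 rule applications]
tamtal: wynzor → iongor (Recipe 3). Using Recipe 7, wynzor and rhozel make zorval. eldorn + iongor + zorval → elmnor (Recipe 2). elmnor → ulesel (Recipe 9). ulesel + wynzor → tamtal (Recipe 4). [5 rule applications]
elmnor needs fewer.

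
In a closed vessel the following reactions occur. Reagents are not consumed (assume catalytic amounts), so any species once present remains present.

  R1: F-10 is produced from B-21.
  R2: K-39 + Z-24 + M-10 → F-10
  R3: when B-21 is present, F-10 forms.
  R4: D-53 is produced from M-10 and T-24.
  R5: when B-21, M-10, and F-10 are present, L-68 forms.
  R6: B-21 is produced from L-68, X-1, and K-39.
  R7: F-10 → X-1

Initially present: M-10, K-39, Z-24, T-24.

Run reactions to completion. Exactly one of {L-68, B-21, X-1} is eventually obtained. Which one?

X-1

K-39, Z-24, and M-10 present → F-10 forms (R2).
F-10 present → X-1 forms (R7).
L-68 would need B-21, M-10, and F-10 (R5), but B-21 never forms. B-21 would need L-68, X-1, and K-39 (R6), but L-68 never forms.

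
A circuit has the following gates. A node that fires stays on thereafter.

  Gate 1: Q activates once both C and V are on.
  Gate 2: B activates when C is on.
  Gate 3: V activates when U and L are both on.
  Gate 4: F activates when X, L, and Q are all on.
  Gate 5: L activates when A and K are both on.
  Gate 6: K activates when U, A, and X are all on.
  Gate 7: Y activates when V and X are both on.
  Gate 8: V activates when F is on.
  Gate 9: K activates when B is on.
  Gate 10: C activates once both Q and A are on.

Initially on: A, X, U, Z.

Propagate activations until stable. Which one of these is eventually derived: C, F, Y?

U, A, and X are on, so K activates (Gate 6).
A and K are on, so L activates (Gate 5).
U and L are on, so V activates (Gate 3).
Gate 7: V and X on → Y on.
F would need X, L, and Q (Gate 4), but Q never turns on. C would need Q and A (Gate 10), but Q never turns on.

Y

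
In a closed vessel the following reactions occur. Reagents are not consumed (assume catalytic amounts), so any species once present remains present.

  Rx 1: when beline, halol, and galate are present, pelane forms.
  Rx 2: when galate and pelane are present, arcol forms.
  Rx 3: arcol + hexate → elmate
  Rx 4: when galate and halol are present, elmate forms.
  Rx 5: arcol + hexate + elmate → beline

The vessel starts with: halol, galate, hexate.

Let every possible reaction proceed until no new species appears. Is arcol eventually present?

No

arcol would need galate and pelane (Rx 2), but pelane never forms.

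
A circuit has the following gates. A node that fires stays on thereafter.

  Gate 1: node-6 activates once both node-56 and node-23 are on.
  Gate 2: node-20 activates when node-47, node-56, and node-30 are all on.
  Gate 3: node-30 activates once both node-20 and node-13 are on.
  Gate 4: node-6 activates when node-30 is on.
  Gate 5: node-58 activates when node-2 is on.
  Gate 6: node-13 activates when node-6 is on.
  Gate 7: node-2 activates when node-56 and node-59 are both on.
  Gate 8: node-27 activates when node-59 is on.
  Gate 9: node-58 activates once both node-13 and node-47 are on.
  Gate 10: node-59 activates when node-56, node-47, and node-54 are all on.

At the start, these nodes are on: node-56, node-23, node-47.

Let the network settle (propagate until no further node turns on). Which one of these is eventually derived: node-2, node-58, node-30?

Gate 1: node-56 and node-23 on → node-6 on.
Gate 6: node-6 on → node-13 on.
node-13 and node-47 are on, so node-58 activates (Gate 9).
node-2 would need node-56 and node-59 (Gate 7), but node-59 never turns on. node-30 would need node-20 and node-13 (Gate 3), but node-20 never turns on.

node-58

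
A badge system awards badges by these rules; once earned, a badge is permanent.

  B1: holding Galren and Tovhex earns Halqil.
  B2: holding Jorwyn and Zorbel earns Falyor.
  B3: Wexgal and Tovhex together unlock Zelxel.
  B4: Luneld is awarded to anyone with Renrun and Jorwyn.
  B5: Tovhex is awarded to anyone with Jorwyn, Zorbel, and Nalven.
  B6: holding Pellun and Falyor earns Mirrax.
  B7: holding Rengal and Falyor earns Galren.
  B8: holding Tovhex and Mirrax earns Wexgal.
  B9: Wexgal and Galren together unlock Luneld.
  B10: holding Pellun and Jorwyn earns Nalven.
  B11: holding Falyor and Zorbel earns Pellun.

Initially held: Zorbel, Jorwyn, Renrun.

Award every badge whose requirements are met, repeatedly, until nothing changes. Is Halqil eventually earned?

Halqil would need Galren and Tovhex (B1), but Galren is never earned.

No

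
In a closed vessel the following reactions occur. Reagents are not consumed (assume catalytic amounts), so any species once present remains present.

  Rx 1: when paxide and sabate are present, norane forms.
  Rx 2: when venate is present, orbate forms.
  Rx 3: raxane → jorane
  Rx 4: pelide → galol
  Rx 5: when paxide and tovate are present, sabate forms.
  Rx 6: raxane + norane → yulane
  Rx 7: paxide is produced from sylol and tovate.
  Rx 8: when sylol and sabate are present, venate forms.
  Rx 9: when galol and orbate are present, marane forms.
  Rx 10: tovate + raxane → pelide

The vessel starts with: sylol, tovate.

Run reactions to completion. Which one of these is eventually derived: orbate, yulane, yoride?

sylol and tovate present → paxide forms (Rx 7).
paxide and tovate present → sabate forms (Rx 5).
sylol and sabate present → venate forms (Rx 8).
venate present → orbate forms (Rx 2).
yulane would need raxane and norane (Rx 6), but raxane never forms. No rule produces yoride, and it is not given.

orbate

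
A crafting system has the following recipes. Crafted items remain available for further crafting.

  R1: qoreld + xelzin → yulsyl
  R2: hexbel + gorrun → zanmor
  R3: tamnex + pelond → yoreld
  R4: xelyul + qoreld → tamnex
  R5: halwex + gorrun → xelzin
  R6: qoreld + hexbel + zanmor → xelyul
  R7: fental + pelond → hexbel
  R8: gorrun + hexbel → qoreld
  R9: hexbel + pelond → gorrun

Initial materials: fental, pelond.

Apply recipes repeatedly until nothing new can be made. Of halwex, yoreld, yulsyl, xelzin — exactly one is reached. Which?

fental + pelond → hexbel (R7).
hexbel + pelond → gorrun (R9).
Using R2, hexbel and gorrun make zanmor.
gorrun + hexbel → qoreld (R8).
Using R6, qoreld, hexbel, and zanmor make xelyul.
Using R4, xelyul and qoreld make tamnex.
tamnex + pelond → yoreld (R3).
No rule produces halwex, and it is not given. yulsyl would need qoreld and xelzin (R1), but xelzin is never obtained. xelzin would need halwex and gorrun (R5), but halwex is never obtained.

yoreld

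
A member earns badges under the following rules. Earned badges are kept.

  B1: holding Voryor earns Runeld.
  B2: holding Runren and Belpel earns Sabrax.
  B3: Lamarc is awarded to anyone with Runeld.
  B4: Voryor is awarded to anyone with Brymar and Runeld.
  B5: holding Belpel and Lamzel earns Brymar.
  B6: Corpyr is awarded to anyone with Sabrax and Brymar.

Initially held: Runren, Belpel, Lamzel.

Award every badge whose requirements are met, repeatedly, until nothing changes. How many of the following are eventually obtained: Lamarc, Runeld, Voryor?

0

Lamarc would need Runeld (B3), but Runeld is never earned.
Runeld would need Voryor (B1), but Voryor is never earned.
Voryor would need Brymar and Runeld (B4), but Runeld is never earned.
None of the 3 are reached.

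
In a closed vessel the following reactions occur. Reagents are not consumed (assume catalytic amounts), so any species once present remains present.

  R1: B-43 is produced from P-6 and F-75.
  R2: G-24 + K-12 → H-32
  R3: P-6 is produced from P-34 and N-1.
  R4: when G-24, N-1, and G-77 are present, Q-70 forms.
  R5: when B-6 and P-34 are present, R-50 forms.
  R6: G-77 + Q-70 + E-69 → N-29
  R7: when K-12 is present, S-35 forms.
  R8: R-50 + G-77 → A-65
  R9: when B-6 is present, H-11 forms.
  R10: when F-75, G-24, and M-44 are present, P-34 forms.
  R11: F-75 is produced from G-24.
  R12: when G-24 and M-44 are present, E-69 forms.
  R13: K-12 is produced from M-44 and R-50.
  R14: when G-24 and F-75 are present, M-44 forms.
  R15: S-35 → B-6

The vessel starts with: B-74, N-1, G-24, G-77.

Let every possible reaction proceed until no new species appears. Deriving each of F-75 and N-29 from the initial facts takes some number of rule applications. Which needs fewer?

F-75

F-75: G-24 present → F-75 forms (R11). [1 rule application]
N-29: G-24 present → F-75 forms (R11). G-24, N-1, and G-77 present → Q-70 forms (R4). G-24 and F-75 present → M-44 forms (R14). G-24 and M-44 present → E-69 forms (R12). G-77, Q-70, and E-69 present → N-29 forms (R6). [5 rule applications]
F-75 needs fewer.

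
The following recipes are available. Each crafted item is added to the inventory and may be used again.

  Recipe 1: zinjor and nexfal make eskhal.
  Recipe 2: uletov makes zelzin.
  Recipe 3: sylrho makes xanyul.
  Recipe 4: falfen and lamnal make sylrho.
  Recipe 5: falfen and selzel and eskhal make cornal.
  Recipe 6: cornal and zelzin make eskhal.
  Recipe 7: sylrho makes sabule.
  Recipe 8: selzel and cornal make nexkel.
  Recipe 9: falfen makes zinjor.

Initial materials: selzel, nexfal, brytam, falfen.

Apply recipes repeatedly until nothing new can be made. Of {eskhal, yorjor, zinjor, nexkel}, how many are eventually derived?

3

falfen → zinjor (Recipe 9).
Using Recipe 1, zinjor and nexfal make eskhal.
Using Recipe 5, falfen, selzel, and eskhal make cornal.
selzel and cornal → nexkel (Recipe 8).
eskhal: reached.
No rule produces yorjor, and it is not given.
zinjor: reached.
nexkel: reached.
Reached: eskhal, zinjor, and nexkel — 3 of the 4.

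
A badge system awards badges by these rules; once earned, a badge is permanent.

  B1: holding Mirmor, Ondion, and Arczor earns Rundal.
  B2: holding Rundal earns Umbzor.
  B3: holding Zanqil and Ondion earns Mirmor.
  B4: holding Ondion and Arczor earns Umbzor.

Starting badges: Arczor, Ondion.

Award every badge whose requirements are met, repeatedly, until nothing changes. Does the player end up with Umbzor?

Yes

With Ondion and Arczor, Umbzor is earned (B4).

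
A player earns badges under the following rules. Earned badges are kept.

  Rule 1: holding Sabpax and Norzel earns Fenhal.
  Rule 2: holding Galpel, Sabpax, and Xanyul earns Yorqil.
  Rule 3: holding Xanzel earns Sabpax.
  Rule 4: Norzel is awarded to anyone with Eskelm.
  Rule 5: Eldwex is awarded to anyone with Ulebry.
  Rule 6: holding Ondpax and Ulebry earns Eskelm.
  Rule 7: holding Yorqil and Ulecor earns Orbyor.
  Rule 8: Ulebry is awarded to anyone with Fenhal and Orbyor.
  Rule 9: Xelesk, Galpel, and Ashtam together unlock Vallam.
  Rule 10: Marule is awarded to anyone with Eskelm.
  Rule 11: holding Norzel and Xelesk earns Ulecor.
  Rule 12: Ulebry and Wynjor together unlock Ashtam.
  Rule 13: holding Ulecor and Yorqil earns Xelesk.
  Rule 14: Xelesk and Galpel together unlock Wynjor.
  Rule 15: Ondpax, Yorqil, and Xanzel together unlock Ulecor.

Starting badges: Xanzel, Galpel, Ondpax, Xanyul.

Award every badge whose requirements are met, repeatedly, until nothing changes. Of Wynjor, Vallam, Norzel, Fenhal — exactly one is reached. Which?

Wynjor

With Xanzel, Sabpax is earned (Rule 3).
With Galpel, Sabpax, and Xanyul, Yorqil is earned (Rule 2).
With Ondpax, Yorqil, and Xanzel, Ulecor is earned (Rule 15).
With Ulecor and Yorqil, Xelesk is earned (Rule 13).
With Xelesk and Galpel, Wynjor is earned (Rule 14).
Fenhal would need Sabpax and Norzel (Rule 1), but Norzel is never earned. Norzel would need Eskelm (Rule 4), but Eskelm is never earned. Vallam would need Xelesk, Galpel, and Ashtam (Rule 9), but Ashtam is never earned.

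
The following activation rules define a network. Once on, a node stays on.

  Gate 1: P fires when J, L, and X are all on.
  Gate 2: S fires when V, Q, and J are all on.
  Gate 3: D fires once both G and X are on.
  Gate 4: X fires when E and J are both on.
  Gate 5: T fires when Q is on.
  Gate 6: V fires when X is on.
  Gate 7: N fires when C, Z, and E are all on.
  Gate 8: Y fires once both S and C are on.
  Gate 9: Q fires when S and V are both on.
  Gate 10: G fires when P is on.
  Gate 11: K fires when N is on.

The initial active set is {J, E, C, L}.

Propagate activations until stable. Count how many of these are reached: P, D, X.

3

Gate 4: E and J on → X on.
Gate 1: J, L, and X on → P on.
P is on, so G fires (Gate 10).
G and X are on, so D fires (Gate 3).
P: reached.
D: reached.
X: reached.
All 3 are reached.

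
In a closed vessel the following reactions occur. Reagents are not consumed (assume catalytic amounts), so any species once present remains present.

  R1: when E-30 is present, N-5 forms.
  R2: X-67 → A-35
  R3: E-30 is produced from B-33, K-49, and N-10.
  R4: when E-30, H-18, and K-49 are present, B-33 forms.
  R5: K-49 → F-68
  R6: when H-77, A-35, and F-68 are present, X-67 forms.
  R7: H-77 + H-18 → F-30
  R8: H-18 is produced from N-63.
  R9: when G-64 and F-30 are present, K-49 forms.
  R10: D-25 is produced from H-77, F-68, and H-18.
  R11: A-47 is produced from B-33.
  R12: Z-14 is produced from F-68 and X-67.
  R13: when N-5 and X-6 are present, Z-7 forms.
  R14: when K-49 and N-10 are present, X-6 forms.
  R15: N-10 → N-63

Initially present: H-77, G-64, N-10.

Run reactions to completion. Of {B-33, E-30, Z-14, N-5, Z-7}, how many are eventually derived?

0

B-33 would need E-30, H-18, and K-49 (R4), but E-30 never forms.
E-30 would need B-33, K-49, and N-10 (R3), but B-33 never forms.
Z-14 would need F-68 and X-67 (R12), but X-67 never forms.
N-5 would need E-30 (R1), but E-30 never forms.
Z-7 would need N-5 and X-6 (R13), but N-5 never forms.
None of the 5 are reached.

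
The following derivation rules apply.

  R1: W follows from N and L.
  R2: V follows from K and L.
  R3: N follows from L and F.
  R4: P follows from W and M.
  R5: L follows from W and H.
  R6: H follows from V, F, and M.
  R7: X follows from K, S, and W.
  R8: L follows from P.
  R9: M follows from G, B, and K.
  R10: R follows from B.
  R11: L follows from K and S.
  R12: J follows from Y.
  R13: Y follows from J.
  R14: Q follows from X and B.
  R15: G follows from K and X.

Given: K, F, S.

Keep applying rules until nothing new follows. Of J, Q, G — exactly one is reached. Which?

From K and S, R11 gives L.
L and F hold, so N follows (R3).
From N and L, R1 gives W.
K, S, and W hold, so X follows (R7).
From K and X, R15 gives G.
J would need Y (R12), but Y is never established. Q would need X and B (R14), but B is never established.

G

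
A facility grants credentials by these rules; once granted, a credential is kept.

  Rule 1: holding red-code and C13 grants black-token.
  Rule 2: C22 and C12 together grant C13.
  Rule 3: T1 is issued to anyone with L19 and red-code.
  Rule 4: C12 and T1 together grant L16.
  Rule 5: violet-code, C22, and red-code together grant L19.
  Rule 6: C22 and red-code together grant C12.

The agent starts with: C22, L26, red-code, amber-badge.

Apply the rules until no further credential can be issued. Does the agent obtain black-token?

Holding C22 and red-code grants C12 (Rule 6).
Holding C22 and C12 grants C13 (Rule 2).
Holding red-code and C13 grants black-token (Rule 1).

Yes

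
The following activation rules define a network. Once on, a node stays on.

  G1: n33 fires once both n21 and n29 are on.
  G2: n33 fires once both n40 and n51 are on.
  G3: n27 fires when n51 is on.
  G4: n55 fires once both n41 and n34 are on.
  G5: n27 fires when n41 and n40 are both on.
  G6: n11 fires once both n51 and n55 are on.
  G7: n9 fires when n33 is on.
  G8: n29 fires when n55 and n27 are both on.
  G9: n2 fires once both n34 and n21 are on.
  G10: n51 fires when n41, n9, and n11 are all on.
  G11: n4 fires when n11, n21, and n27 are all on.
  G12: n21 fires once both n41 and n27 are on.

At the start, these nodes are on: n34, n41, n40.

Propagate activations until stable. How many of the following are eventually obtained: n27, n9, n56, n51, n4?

G5: n41 and n40 on → n27 on.
G4: n41 and n34 on → n55 on.
n41 and n27 are on, so n21 fires (G12).
n55 and n27 are on, so n29 fires (G8).
n21 and n29 are on, so n33 fires (G1).
G7: n33 on → n9 on.
n27: reached.
n9: reached.
No rule produces n56, and it is not given.
n51 would need n41, n9, and n11 (G10), but n11 never turns on.
n4 would need n11, n21, and n27 (G11), but n11 never turns on.
Reached: n27 and n9 — 2 of the 5.

2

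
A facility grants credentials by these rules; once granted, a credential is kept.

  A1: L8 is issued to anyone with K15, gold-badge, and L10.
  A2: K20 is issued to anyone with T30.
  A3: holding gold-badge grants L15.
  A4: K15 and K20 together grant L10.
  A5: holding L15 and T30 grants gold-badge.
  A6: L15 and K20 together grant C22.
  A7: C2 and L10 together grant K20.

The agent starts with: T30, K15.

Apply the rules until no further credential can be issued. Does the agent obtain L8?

L8 would need K15, gold-badge, and L10 (A1), but gold-badge is never granted.

No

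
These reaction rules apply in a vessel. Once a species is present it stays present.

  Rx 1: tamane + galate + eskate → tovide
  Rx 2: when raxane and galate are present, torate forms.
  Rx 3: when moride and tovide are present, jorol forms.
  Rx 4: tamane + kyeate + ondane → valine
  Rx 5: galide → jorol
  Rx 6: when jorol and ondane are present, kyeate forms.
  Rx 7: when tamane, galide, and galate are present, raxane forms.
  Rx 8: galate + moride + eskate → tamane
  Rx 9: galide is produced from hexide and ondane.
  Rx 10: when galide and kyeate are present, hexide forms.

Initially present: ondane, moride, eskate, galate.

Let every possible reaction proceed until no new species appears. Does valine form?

Yes

galate, moride, and eskate present → tamane forms (Rx 8).
tamane, galate, and eskate present → tovide forms (Rx 1).
moride and tovide present → jorol forms (Rx 3).
jorol and ondane present → kyeate forms (Rx 6).
tamane, kyeate, and ondane present → valine forms (Rx 4).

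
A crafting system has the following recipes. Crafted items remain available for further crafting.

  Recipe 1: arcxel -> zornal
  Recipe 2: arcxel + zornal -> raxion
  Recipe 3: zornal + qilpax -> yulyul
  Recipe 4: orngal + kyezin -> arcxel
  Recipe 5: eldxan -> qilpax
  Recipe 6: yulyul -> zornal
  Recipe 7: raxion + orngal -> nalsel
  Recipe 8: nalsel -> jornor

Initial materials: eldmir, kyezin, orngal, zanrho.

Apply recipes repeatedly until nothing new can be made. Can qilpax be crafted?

No

qilpax would need eldxan (Recipe 5), but eldxan is never obtained.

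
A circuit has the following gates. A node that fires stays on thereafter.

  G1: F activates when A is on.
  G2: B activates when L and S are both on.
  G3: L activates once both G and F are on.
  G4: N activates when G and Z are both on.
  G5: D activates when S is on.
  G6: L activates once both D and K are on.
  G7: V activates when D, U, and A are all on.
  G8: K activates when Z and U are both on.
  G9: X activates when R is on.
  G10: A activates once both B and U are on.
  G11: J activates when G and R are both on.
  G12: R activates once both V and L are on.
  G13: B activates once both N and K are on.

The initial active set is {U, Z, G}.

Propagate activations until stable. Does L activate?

Yes

G and Z are on, so N activates (G4).
G8: Z and U on → K on.
N and K are on, so B activates (G13).
B and U are on, so A activates (G10).
G1: A on → F on.
G3: G and F on → L on.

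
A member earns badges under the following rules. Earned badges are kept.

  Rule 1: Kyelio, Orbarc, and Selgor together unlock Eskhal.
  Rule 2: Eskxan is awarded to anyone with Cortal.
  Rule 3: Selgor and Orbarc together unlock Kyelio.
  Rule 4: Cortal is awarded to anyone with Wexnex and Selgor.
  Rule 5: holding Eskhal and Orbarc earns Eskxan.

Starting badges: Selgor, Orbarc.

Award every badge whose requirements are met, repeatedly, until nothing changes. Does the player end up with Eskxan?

With Selgor and Orbarc, Kyelio is earned (Rule 3).
With Kyelio, Orbarc, and Selgor, Eskhal is earned (Rule 1).
With Eskhal and Orbarc, Eskxan is earned (Rule 5).

Yes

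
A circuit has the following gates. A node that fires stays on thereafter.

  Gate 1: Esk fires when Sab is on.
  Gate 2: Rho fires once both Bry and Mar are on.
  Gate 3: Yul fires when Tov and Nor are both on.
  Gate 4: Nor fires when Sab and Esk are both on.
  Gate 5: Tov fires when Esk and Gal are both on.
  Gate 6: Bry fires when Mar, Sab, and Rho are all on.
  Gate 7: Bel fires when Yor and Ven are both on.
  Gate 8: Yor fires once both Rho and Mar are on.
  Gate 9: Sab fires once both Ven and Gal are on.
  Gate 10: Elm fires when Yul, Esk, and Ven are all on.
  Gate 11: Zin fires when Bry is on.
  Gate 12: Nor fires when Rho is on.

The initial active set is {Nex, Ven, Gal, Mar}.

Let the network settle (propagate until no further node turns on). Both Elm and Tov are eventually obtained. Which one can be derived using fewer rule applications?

Tov: Ven and Gal are on, so Sab fires (Gate 9). Sab is on, so Esk fires (Gate 1). Esk and Gal are on, so Tov fires (Gate 5). [3 rule applications]
Elm: Ven and Gal are on, so Sab fires (Gate 9). Gate 1: Sab on → Esk on. Sab and Esk are on, so Nor fires (Gate 4). Esk and Gal are on, so Tov fires (Gate 5). Tov and Nor are on, so Yul fires (Gate 3). Yul, Esk, and Ven are on, so Elm fires (Gate 10). [6 rule applications]
Tov needs fewer.

Tov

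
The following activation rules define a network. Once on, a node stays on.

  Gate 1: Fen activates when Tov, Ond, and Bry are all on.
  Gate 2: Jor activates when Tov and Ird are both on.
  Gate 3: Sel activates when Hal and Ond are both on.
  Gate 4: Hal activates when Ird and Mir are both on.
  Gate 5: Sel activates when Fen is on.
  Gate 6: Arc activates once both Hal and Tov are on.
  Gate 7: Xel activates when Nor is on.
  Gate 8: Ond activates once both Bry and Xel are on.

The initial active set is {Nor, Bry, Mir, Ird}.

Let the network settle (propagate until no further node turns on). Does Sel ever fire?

Nor is on, so Xel activates (Gate 7).
Gate 4: Ird and Mir on → Hal on.
Bry and Xel are on, so Ond activates (Gate 8).
Hal and Ond are on, so Sel activates (Gate 3).

Yes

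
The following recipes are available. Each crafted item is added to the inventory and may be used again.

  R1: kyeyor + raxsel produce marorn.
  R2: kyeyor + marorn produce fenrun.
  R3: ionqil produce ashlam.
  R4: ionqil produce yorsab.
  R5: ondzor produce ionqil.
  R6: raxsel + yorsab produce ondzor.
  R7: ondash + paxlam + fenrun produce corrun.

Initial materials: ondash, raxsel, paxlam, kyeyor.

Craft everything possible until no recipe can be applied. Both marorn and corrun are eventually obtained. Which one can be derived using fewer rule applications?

marorn

marorn: kyeyor + raxsel → marorn (R1). [1 rule application]
corrun: kyeyor + raxsel → marorn (R1). Using R2, kyeyor and marorn make fenrun. Using R7, ondash, paxlam, and fenrun make corrun. [3 rule applications]
marorn needs fewer.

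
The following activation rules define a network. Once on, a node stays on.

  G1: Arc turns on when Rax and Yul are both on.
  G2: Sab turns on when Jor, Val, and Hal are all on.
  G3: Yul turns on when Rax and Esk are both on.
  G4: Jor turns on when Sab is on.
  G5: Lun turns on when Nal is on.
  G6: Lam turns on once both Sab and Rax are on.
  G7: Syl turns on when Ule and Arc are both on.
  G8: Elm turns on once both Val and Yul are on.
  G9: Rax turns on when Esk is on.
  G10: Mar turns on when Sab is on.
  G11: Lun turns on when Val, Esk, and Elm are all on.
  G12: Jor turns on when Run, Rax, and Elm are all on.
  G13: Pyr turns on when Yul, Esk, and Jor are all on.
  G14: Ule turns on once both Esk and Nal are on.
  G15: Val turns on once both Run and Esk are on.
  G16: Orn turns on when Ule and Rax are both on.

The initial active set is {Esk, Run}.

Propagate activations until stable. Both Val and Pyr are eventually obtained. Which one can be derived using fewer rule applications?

Val: G15: Run and Esk on → Val on. [1 rule application]
Pyr: G9: Esk on → Rax on. Run and Esk are on, so Val turns on (G15). Rax and Esk are on, so Yul turns on (G3). G8: Val and Yul on → Elm on. G12: Run, Rax, and Elm on → Jor on. Yul, Esk, and Jor are on, so Pyr turns on (G13). [6 rule applications]
Val needs fewer.

Val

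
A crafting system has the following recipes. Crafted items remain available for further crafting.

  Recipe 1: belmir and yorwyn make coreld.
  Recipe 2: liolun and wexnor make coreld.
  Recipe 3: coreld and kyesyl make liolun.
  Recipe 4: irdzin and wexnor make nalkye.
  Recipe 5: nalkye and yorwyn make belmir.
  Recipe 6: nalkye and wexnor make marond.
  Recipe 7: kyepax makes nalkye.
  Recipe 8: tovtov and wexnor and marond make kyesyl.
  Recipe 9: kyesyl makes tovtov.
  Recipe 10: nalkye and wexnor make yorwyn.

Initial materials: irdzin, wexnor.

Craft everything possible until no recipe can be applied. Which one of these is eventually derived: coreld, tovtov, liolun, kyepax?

irdzin and wexnor → nalkye (Recipe 4).
Using Recipe 10, nalkye and wexnor make yorwyn.
nalkye and yorwyn → belmir (Recipe 5).
belmir and yorwyn → coreld (Recipe 1).
No rule produces kyepax, and it is not given. tovtov would need kyesyl (Recipe 9), but kyesyl is never obtained. liolun would need coreld and kyesyl (Recipe 3), but kyesyl is never obtained.

coreld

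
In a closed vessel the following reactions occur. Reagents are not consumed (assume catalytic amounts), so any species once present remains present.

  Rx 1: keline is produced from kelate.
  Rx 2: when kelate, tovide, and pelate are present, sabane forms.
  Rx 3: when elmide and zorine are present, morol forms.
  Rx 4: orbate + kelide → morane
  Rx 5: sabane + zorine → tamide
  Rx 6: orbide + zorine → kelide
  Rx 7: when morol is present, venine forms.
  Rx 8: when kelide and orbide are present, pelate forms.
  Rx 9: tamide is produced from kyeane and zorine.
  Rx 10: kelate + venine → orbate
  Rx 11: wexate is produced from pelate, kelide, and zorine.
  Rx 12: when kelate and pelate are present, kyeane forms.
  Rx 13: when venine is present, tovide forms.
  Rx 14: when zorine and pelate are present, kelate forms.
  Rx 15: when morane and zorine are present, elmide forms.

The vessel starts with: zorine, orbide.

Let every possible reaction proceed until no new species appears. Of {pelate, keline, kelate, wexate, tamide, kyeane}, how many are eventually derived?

6

orbide and zorine present → kelide forms (Rx 6).
kelide and orbide present → pelate forms (Rx 8).
pelate, kelide, and zorine present → wexate forms (Rx 11).
zorine and pelate present → kelate forms (Rx 14).
kelate and pelate present → kyeane forms (Rx 12).
kelate present → keline forms (Rx 1).
kyeane and zorine present → tamide forms (Rx 9).
pelate: reached.
keline: reached.
kelate: reached.
wexate: reached.
tamide: reached.
kyeane: reached.
All 6 are reached.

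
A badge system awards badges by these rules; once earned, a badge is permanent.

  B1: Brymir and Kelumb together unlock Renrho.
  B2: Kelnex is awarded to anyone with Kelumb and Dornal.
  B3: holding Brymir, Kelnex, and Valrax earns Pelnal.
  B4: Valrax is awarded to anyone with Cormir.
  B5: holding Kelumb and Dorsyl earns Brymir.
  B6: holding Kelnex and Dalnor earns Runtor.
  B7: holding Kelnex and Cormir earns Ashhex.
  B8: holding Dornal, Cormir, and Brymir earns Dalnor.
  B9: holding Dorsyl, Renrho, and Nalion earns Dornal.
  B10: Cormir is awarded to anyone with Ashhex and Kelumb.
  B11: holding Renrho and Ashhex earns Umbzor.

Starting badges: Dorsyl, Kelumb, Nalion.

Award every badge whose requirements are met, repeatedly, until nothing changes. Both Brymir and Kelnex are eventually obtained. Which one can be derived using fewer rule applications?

Brymir

Brymir: With Kelumb and Dorsyl, Brymir is earned (B5). [1 rule application]
Kelnex: With Kelumb and Dorsyl, Brymir is earned (B5). With Brymir and Kelumb, Renrho is earned (B1). With Dorsyl, Renrho, and Nalion, Dornal is earned (B9). With Kelumb and Dornal, Kelnex is earned (B2). [4 rule applications]
Brymir needs fewer.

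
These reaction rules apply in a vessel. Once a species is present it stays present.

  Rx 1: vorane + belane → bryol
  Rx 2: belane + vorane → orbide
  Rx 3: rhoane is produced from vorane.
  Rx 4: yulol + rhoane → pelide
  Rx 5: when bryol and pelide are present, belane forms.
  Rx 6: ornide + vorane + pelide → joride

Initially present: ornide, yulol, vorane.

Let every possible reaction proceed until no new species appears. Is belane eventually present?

No

belane would need bryol and pelide (Rx 5), but bryol never forms.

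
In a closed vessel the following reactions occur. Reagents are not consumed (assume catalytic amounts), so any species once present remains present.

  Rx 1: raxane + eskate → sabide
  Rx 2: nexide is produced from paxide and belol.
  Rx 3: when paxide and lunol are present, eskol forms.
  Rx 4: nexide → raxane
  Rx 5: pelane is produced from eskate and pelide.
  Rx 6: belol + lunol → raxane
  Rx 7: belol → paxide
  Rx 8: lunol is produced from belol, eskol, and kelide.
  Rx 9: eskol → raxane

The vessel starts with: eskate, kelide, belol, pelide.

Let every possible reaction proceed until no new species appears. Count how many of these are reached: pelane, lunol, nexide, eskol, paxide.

3

eskate and pelide present → pelane forms (Rx 5).
belol present → paxide forms (Rx 7).
paxide and belol present → nexide forms (Rx 2).
pelane: reached.
lunol would need belol, eskol, and kelide (Rx 8), but eskol never forms.
nexide: reached.
eskol would need paxide and lunol (Rx 3), but lunol never forms.
paxide: reached.
Reached: pelane, nexide, and paxide — 3 of the 5.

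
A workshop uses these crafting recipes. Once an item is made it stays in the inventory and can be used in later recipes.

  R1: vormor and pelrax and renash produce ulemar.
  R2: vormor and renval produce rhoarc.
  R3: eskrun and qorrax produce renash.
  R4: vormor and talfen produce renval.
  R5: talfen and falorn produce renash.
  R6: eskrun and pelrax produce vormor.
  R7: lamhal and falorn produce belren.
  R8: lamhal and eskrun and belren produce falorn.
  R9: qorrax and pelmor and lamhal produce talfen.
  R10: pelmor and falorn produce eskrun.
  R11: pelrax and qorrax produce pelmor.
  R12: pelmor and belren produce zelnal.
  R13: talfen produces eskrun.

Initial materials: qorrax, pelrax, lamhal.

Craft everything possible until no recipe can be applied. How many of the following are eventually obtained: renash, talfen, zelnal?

pelrax and qorrax → pelmor (R11).
Using R9, qorrax, pelmor, and lamhal make talfen.
Using R13, talfen makes eskrun.
eskrun and qorrax → renash (R3).
renash: reached.
talfen: reached.
zelnal would need pelmor and belren (R12), but belren is never obtained.
Reached: renash and talfen — 2 of the 3.

2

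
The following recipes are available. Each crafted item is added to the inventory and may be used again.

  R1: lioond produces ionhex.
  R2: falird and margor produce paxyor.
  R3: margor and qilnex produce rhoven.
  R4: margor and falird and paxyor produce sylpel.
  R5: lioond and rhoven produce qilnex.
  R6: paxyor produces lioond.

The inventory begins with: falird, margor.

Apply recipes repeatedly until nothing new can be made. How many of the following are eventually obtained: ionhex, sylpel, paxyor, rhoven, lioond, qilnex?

falird and margor → paxyor (R2).
Using R4, margor, falird, and paxyor make sylpel.
paxyor → lioond (R6).
lioond → ionhex (R1).
ionhex: reached.
sylpel: reached.
paxyor: reached.
rhoven would need margor and qilnex (R3), but qilnex is never obtained.
lioond: reached.
qilnex would need lioond and rhoven (R5), but rhoven is never obtained.
Reached: ionhex, sylpel, paxyor, and lioond — 4 of the 6.

4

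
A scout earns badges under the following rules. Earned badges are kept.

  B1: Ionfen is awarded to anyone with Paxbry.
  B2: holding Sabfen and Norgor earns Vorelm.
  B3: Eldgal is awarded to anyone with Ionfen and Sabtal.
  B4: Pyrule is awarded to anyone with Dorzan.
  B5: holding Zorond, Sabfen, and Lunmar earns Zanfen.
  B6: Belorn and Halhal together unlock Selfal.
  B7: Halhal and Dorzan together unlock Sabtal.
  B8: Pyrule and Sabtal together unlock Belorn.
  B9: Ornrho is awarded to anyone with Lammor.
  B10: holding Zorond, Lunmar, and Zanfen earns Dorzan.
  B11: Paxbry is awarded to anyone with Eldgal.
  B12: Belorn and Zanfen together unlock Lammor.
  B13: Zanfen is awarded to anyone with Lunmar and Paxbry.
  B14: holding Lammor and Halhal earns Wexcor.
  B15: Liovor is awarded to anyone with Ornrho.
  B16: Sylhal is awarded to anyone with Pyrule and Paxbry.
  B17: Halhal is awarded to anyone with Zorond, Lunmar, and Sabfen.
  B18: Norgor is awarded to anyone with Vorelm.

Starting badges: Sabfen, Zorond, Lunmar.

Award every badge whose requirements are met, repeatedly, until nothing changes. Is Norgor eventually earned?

Norgor would need Vorelm (B18), but Vorelm is never earned.

No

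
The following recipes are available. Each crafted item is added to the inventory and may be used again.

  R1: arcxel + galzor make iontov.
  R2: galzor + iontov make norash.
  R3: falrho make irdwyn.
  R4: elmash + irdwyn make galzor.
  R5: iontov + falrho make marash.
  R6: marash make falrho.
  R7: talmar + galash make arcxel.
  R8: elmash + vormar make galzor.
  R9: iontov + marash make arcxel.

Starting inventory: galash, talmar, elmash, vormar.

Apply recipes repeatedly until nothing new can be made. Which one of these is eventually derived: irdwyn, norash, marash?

norash

Using R8, elmash and vormar make galzor.
Using R7, talmar and galash make arcxel.
Using R1, arcxel and galzor make iontov.
galzor + iontov → norash (R2).
irdwyn would need falrho (R3), but falrho is never obtained. marash would need iontov and falrho (R5), but falrho is never obtained.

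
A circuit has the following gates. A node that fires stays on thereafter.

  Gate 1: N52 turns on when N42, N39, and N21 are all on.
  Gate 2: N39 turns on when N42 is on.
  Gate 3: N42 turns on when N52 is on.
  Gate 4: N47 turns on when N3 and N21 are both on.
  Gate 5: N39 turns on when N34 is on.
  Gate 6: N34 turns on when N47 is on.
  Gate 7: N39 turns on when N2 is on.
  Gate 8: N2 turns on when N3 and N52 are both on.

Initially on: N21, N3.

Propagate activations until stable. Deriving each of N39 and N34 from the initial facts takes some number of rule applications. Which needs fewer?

N34

N34: Gate 4: N3 and N21 on → N47 on. Gate 6: N47 on → N34 on. [2 rule applications]
N39: N3 and N21 are on, so N47 turns on (Gate 4). Gate 6: N47 on → N34 on. N34 is on, so N39 turns on (Gate 5). [3 rule applications]
N34 needs fewer.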